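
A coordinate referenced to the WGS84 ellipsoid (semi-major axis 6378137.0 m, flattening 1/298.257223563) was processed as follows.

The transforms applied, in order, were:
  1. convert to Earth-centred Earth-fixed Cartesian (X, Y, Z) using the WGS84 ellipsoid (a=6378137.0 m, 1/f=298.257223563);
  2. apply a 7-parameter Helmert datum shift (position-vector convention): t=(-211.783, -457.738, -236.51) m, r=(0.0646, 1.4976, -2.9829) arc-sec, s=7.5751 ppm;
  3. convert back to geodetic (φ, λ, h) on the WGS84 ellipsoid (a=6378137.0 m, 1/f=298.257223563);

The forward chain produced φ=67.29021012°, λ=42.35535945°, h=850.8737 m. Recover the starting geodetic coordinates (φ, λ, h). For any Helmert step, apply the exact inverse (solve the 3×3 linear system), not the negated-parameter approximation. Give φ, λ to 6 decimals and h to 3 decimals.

start: φ=67.290210°, λ=42.355359°, h=850.874 m
→ ECEF (a=6378137.000, f=1/298.257223563): X=1825089.0168, Y=1663929.5293, Z=5861768.8955
→ Helmert⁻¹: X=1825220.3420, Y=1664402.8908, Z=5861973.7315
→ geod (Bowring, a=6378137.000): φ=67.28747900°, λ=42.36142100°, h=1200.4300 m

φ=67.287479°, λ=42.361421°, h=1200.430 m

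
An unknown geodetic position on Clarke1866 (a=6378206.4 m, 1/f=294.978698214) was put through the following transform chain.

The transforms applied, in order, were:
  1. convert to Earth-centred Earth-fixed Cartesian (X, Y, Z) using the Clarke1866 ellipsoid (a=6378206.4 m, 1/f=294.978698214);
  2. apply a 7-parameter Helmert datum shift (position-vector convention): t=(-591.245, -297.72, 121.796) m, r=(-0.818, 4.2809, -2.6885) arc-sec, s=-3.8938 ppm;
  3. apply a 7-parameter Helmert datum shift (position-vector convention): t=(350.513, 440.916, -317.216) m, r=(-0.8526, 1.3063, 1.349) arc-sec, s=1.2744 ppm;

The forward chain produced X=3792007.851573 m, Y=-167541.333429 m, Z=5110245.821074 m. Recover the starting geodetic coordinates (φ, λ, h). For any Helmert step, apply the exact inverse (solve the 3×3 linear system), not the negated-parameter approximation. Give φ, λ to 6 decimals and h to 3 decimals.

start: X=3792007.8516, Y=-167541.3334, Z=5110245.8211 m
→ Helmert⁻¹: X=3791619.0416, Y=-168027.9578, Z=5110579.8424
→ Helmert⁻¹: X=3792121.1722, Y=-167701.7309, Z=5110555.9837
→ geod (Bowring, a=6378206.400): φ=53.58318800°, λ=-2.53218300°, h=1764.3590 m

φ=53.583188°, λ=-2.532183°, h=1764.359 m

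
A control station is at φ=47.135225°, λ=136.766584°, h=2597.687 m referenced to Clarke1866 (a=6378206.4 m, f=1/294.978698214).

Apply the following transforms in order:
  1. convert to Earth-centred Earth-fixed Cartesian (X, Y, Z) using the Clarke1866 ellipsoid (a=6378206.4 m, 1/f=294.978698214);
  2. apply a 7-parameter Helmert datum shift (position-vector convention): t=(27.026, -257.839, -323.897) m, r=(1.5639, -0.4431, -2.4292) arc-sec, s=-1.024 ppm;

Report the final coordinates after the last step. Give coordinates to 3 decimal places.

start: φ=47.135225°, λ=136.766584°, h=2597.687 m
→ ECEF (a=6378206.400, f=1/294.978698214): X=-3168243.5169, Y=2978657.8262, Z=4653704.3582
→ Helmert 7p (PV): X=-3168188.1638, Y=2978398.9653, Z=4653391.4739

X=-3168188.164 m, Y=2978398.965 m, Z=4653391.474 m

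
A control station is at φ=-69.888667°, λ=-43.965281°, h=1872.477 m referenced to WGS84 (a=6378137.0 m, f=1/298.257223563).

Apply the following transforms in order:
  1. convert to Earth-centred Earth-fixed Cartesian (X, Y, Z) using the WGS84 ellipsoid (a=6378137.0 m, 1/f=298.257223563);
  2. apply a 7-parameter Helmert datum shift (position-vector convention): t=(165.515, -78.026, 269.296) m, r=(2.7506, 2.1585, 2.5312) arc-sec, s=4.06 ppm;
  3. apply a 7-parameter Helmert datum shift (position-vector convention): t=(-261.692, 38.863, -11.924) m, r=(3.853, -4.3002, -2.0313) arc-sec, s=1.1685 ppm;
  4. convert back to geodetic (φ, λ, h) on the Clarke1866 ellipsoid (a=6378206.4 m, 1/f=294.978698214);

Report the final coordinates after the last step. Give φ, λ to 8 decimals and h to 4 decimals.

φ=-69.89044821°, λ=-43.96291305°, h=1790.1099 m

start: φ=-69.888667°, λ=-43.965281°, h=1872.477 m
→ ECEF (a=6378137.000, f=1/298.257223563): X=1583645.1851, Y=-1527454.9311, Z=-5968538.9291
→ Helmert 7p (PV): X=1583773.4149, Y=-1527440.1322, Z=-5968330.8069
→ Helmert 7p (PV): X=1583622.9589, Y=-1527307.1633, Z=-5968345.2188
→ geod (Bowring, a=6378206.400): φ=-69.89044821°, λ=-43.96291305°, h=1790.1099 m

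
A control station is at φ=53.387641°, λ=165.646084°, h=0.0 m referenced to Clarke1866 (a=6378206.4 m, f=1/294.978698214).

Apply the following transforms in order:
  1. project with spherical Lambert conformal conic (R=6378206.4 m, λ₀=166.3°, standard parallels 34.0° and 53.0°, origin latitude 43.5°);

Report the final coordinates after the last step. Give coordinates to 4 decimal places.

E=-43467.5026 m, N=1090978.7219 m

start: φ=53.387641°, λ=165.646084°, h=0.000 m
→ lcc (R=6378206.4, λ₀=166.3°): E=-43467.5026, N=1090978.7219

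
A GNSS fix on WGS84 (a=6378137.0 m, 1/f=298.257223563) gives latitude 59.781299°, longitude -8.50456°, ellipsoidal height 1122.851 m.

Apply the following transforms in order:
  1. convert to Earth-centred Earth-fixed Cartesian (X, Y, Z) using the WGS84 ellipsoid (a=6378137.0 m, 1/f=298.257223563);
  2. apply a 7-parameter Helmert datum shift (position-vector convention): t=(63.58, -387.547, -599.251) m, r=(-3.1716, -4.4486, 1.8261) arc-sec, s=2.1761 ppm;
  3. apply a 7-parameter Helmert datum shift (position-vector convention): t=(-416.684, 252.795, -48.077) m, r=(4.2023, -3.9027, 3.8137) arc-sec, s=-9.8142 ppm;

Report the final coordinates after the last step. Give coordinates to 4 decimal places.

start: φ=59.781299°, λ=-8.504560°, h=1122.851 m
→ ECEF (a=6378137.000, f=1/298.257223563): X=3183354.5837, Y=-476014.5458, Z=5489224.3732
→ Helmert 7p (PV): X=3183310.9166, Y=-476290.5413, Z=5488713.0436
→ Helmert 7p (PV): X=3182767.9472, Y=-476086.0374, Z=5488661.6260

X=3182767.9472 m, Y=-476086.0374 m, Z=5488661.6260 m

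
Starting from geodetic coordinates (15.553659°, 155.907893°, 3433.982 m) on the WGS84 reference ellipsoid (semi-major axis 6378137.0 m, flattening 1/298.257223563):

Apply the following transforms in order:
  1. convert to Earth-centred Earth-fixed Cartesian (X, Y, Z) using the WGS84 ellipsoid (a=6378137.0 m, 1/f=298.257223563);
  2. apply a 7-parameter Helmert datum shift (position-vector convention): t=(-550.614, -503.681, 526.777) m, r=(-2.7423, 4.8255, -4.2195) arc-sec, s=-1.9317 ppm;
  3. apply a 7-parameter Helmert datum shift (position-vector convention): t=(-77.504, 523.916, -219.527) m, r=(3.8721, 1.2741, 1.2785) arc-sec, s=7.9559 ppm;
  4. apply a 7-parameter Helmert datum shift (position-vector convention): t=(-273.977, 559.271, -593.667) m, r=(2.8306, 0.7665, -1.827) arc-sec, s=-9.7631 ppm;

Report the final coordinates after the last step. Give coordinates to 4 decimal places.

X=-5614454.2742 m, Y=2510863.1059 m, Z=1700061.3486 m

start: φ=15.553659°, λ=155.907893°, h=3433.982 m
→ ECEF (a=6378137.000, f=1/298.257223563): X=-5613687.7974, Y=2510195.8842, Z=1700119.0583
→ Helmert 7p (PV): X=-5614136.4435, Y=2509824.7948, Z=1700740.5083
→ Helmert 7p (PV): X=-5614263.6643, Y=2510301.9527, Z=1700616.3070
→ Helmert 7p (PV): X=-5614454.2742, Y=2510863.1059, Z=1700061.3486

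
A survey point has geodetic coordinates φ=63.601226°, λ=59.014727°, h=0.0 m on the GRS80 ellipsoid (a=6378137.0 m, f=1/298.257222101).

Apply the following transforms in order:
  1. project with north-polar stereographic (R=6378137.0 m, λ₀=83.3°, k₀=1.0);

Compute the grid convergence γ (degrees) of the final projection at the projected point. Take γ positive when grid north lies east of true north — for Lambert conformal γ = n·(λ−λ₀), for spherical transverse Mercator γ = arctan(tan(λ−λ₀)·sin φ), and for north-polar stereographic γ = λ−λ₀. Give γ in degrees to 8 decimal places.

start: φ=63.601226°, λ=59.014727°, h=0.000 m
→ into stereo (λ₀=83.3°): φ=63.60122600°, λ−λ₀=-24.28527300°
convergence γ = -24.28527300°

-24.28527300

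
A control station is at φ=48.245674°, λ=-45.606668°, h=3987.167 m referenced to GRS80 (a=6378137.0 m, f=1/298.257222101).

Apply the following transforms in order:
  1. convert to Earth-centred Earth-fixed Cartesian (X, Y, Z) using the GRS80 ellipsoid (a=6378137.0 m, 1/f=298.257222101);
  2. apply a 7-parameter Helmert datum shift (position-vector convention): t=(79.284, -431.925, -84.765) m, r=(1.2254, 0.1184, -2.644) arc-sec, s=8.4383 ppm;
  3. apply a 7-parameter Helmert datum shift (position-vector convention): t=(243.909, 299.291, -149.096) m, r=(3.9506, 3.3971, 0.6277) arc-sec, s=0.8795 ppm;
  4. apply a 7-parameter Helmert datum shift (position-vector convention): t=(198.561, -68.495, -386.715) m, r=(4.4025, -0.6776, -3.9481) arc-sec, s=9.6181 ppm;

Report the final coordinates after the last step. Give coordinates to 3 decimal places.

start: φ=48.245674°, λ=-45.606668°, h=3987.167 m
→ ECEF (a=6378137.000, f=1/298.257222101): X=2978835.7154, Y=-3042595.1401, Z=4738085.9526
→ Helmert 7p (PV): X=2978903.8537, Y=-3043119.0726, Z=4738021.3831
→ Helmert 7p (PV): X=2979237.6769, Y=-3042904.1403, Z=4737769.1077
→ Helmert 7p (PV): X=2979391.0837, Y=-3043160.0518, Z=4737372.8001

X=2979391.084 m, Y=-3043160.052 m, Z=4737372.800 m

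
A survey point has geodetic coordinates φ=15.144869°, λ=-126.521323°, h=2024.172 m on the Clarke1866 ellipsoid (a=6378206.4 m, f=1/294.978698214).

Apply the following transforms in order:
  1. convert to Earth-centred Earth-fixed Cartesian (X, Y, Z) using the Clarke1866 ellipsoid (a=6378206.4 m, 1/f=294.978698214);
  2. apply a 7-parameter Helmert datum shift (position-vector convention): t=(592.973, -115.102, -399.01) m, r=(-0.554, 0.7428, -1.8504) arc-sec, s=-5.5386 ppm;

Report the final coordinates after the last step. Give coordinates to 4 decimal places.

start: φ=15.144869°, λ=-126.521323°, h=2024.172 m
→ ECEF (a=6378206.400, f=1/294.978698214): X=-3665984.9987, Y=-4950440.2858, Z=1656005.5949
→ Helmert 7p (PV): X=-3665410.1678, Y=-4950490.6342, Z=1655623.9109

X=-3665410.1678 m, Y=-4950490.6342 m, Z=1655623.9109 m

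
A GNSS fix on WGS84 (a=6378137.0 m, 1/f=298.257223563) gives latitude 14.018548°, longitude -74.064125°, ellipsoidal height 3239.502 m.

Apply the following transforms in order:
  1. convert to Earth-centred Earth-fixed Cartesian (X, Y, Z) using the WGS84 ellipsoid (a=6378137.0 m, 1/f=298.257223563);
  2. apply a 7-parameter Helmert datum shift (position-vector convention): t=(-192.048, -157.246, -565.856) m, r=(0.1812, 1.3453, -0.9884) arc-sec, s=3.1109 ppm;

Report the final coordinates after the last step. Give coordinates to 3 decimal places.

X=1700026.303 m, Y=-5954741.483 m, Z=1535180.256 m

start: φ=14.018548°, λ=-74.064125°, h=3239.502 m
→ ECEF (a=6378137.000, f=1/298.257223563): X=1700231.5785, Y=-5954556.2166, Z=1535757.6549
→ Helmert 7p (PV): X=1700026.3026, Y=-5954741.4832, Z=1535180.2563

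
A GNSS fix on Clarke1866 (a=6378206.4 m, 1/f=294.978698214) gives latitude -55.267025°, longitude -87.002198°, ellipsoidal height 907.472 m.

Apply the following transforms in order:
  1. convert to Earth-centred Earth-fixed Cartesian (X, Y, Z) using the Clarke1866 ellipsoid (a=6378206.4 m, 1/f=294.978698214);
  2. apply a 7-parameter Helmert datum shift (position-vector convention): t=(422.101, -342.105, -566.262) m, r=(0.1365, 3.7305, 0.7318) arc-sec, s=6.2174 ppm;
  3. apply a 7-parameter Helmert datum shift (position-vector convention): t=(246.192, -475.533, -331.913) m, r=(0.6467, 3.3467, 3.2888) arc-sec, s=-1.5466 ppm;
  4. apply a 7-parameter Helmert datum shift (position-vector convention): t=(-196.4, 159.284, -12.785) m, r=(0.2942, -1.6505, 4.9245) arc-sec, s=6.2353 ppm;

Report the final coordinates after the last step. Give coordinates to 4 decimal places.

start: φ=-55.267025°, λ=-87.002198°, h=907.472 m
→ ECEF (a=6378206.400, f=1/294.978698214): X=190512.5615, Y=-3637866.4435, Z=-5218921.1350
→ Helmert 7p (PV): X=190854.3639, Y=-3638227.0369, Z=-5219525.6982
→ Helmert 7p (PV): X=191073.5825, Y=-3638677.5352, Z=-5219864.0422
→ Helmert 7p (PV): X=191007.0155, Y=-3638528.9324, Z=-5219913.0356

X=191007.0155 m, Y=-3638528.9324 m, Z=-5219913.0356 m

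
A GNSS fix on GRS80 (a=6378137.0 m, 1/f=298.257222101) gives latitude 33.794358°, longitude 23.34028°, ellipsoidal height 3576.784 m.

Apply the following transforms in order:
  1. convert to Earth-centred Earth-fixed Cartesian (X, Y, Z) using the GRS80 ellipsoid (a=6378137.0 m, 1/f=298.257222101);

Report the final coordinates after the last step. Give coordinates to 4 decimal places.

X=4874510.2251 m, Y=2103359.4642 m, Z=3529502.8906 m

start: φ=33.794358°, λ=23.340280°, h=3576.784 m
→ ECEF (a=6378137.000, f=1/298.257222101): X=4874510.2251, Y=2103359.4642, Z=3529502.8906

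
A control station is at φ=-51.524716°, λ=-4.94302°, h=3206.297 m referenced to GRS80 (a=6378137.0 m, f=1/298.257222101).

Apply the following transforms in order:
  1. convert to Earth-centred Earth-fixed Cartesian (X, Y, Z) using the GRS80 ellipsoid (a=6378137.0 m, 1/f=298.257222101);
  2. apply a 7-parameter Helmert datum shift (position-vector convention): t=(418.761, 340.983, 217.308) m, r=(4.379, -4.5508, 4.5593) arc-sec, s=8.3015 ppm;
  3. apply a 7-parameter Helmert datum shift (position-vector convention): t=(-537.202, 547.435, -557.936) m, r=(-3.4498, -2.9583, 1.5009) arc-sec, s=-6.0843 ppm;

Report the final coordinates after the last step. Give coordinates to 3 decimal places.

X=3963775.942 m, Y=-341780.136 m, Z=-4972792.853 m

start: φ=-51.524716°, λ=-4.943020°, h=3206.297 m
→ ECEF (a=6378137.000, f=1/298.257222101): X=3963694.5052, Y=-342806.6581, Z=-4972583.9526
→ Helmert 7p (PV): X=3964263.4588, Y=-342275.3375, Z=-4972327.7510
→ Helmert 7p (PV): X=3963775.9416, Y=-341780.1361, Z=-4972792.8532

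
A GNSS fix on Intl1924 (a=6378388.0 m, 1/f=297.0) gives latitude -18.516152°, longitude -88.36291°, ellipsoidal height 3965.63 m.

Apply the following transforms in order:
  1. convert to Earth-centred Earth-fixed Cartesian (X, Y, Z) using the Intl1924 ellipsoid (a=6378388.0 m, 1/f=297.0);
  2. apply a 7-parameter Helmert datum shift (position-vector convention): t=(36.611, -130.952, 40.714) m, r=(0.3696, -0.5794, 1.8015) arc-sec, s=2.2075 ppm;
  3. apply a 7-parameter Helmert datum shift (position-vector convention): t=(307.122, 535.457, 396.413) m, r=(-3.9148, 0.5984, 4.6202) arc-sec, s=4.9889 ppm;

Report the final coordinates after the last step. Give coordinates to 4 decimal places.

X=173488.7404 m, Y=-6051214.3582 m, Z=-2013395.0366 m

start: φ=-18.516152°, λ=-88.362910°, h=3965.630 m
→ ECEF (a=6378388.000, f=1/297.0): X=172955.5393, Y=-6051546.0858, Z=-2013921.6694
→ Helmert 7p (PV): X=173051.0431, Y=-6051685.2773, Z=-2013895.7589
→ Helmert 7p (PV): X=173488.7404, Y=-6051214.3582, Z=-2013395.0366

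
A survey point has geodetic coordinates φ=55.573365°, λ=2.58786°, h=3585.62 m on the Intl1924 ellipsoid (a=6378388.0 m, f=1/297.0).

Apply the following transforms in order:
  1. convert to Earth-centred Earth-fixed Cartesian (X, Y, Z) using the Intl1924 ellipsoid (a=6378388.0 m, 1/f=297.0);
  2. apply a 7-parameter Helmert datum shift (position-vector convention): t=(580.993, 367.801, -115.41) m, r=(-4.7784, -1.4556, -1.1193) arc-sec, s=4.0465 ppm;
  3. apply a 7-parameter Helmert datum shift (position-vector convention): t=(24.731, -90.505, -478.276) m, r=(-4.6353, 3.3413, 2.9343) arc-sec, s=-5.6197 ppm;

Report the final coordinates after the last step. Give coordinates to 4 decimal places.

X=3613285.7863 m, Y=163829.9776 m, Z=5240156.5889 m

start: φ=55.573365°, λ=2.587860°, h=3585.620 m
→ ECEF (a=6378388.000, f=1/297.0): X=3612639.2820, Y=163281.9621, Z=5240799.0178
→ Helmert 7p (PV): X=3613198.7954, Y=163752.2303, Z=5240726.5263
→ Helmert 7p (PV): X=3613285.7863, Y=163829.9776, Z=5240156.5889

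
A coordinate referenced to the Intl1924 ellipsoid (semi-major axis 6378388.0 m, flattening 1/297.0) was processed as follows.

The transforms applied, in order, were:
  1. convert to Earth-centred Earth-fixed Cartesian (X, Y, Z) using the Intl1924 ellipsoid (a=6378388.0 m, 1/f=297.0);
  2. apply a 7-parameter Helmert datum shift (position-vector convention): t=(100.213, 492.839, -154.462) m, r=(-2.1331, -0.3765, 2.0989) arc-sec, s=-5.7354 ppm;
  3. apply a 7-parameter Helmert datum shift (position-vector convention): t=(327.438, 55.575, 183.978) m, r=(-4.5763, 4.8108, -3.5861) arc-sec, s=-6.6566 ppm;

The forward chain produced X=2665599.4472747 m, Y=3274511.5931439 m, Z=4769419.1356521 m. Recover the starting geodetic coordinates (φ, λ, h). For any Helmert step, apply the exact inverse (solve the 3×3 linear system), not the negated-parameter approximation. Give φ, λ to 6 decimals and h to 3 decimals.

start: X=2665599.4473, Y=3274511.5931, Z=4769419.1357 m
→ Helmert⁻¹: X=2665121.5836, Y=3274418.3341, Z=4769401.7125
→ Helmert⁻¹: X=2665078.6758, Y=3273867.8281, Z=4769612.5222
→ geod (Bowring, a=6378388.000): φ=48.68032500°, λ=50.85282900°, h=3144.1590 m

φ=48.680325°, λ=50.852829°, h=3144.159 m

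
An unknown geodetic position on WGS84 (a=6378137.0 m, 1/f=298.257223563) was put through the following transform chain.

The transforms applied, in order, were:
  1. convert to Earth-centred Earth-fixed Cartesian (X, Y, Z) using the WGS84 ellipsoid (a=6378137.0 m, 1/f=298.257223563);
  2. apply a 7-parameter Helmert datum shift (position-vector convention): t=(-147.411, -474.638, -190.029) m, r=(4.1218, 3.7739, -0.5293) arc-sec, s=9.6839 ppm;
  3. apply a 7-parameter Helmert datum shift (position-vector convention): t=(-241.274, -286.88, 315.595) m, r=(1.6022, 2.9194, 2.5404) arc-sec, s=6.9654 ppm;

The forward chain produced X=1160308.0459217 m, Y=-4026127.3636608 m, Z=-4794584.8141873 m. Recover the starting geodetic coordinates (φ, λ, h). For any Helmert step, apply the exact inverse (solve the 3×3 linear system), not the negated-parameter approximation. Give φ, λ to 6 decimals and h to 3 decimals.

start: X=1160308.0459, Y=-4026127.3637, Z=-4794584.8142 m
→ Helmert⁻¹: X=1160559.5171, Y=-4025863.9806, Z=-4794819.3132
→ Helmert⁻¹: X=1160793.7395, Y=-4025443.1911, Z=-4794481.1750
→ geod (Bowring, a=6378137.000): φ=-49.04327300°, λ=-73.91433200°, h=1015.0660 m

φ=-49.043273°, λ=-73.914332°, h=1015.066 m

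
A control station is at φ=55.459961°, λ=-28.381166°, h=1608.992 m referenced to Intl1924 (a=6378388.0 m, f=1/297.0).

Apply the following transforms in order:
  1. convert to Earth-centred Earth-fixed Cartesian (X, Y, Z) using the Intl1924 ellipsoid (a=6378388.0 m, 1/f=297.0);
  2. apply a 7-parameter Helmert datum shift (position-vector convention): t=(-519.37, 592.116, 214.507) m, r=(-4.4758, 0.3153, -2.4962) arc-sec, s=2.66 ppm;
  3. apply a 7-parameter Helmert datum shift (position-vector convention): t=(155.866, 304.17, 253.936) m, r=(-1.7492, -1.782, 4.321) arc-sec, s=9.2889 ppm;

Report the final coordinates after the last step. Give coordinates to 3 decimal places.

start: φ=55.459961°, λ=-28.381166°, h=1608.992 m
→ ECEF (a=6378388.000, f=1/297.0): X=3189838.2092, Y=-1723384.2301, Z=5232018.3106
→ Helmert 7p (PV): X=3189314.4656, Y=-1722721.7702, Z=5232279.2551
→ Helmert 7p (PV): X=3189490.8421, Y=-1722322.4174, Z=5232623.9566

X=3189490.842 m, Y=-1722322.417 m, Z=5232623.957 m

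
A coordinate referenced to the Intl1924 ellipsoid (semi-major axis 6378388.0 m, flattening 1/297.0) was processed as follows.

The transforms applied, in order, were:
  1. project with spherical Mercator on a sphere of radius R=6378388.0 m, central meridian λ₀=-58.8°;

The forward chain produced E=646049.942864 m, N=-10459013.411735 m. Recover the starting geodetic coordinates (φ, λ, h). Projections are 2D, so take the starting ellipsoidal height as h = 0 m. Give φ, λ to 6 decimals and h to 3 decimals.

start: E=646049.9429, N=-10459013.4117 m
→ merc⁻¹: φ=-68.03901800°, λ=-52.99666300°

φ=-68.039018°, λ=-52.996663°, h=0.000 m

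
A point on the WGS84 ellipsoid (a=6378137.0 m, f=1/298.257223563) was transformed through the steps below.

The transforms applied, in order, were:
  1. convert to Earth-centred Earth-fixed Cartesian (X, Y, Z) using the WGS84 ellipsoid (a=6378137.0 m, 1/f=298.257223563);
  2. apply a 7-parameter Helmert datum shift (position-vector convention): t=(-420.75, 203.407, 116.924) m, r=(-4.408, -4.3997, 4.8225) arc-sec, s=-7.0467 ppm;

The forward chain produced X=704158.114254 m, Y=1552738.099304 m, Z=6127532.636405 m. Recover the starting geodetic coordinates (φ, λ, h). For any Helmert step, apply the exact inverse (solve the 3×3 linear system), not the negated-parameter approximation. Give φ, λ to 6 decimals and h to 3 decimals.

start: X=704158.1143, Y=1552738.0993, Z=6127532.6364 m
→ Helmert⁻¹: X=704750.8257, Y=1552398.2077, Z=6127477.0339
→ geod (Bowring, a=6378137.000): φ=74.55063300°, λ=65.58311300°, h=1953.2680 m

φ=74.550633°, λ=65.583113°, h=1953.268 m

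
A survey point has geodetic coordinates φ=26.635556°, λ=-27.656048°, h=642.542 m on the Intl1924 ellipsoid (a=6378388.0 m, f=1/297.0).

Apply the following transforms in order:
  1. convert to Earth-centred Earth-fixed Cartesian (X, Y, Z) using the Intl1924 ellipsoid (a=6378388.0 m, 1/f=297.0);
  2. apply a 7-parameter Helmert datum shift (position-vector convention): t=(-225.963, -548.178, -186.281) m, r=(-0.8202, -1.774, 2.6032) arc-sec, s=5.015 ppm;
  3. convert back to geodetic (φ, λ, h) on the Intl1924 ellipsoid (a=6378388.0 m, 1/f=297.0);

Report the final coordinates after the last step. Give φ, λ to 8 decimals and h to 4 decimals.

φ=26.63437722°, λ=-27.66126705°, h=639.7190 m

start: φ=26.635556°, λ=-27.656048°, h=642.542 m
→ ECEF (a=6378388.000, f=1/297.0): X=5054017.7189, Y=-2648475.0020, Z=2842505.1553
→ Helmert 7p (PV): X=5053826.0802, Y=-2648961.3736, Z=2842387.1288
→ geod (Bowring, a=6378388.000): φ=26.63437722°, λ=-27.66126705°, h=639.7190 m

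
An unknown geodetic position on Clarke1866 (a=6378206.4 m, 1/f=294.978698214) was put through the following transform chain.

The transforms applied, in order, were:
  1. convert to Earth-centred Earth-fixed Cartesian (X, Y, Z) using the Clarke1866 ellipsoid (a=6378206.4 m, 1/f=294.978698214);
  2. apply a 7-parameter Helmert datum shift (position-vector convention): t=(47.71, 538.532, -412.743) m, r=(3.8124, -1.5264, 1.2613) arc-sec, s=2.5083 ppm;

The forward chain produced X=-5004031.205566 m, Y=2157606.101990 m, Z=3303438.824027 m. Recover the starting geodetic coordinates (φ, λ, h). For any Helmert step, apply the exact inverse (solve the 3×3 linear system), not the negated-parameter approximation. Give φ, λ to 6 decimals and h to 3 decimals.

start: X=-5004031.2056, Y=2157606.1020, Z=3303438.8240 m
→ Helmert⁻¹: X=-5004028.7239, Y=2157153.8238, Z=3303840.4400
→ geod (Bowring, a=6378206.400): φ=31.40121200°, λ=156.67992700°, h=144.6320 m

φ=31.401212°, λ=156.679927°, h=144.632 m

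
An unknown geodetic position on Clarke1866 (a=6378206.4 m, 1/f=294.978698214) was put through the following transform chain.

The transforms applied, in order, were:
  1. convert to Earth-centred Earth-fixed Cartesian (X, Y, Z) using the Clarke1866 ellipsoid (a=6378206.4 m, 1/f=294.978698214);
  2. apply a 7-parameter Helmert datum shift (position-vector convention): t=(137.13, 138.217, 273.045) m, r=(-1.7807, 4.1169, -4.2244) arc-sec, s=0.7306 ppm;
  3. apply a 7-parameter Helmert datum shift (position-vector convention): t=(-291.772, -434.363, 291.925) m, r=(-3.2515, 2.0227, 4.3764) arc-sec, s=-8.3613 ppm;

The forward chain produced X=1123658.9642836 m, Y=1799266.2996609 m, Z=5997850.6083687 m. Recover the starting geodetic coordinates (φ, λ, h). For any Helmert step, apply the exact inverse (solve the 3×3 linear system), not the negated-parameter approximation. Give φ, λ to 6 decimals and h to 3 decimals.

start: X=1123658.9643, Y=1799266.2997, Z=5997850.6084 m
→ Helmert⁻¹: X=1123939.5019, Y=1799597.3183, Z=5997648.2212
→ Helmert⁻¹: X=1123644.9937, Y=1799429.0233, Z=5997408.7563
→ geod (Bowring, a=6378206.400): φ=70.64192100°, λ=58.01747700°, h=2581.5900 m

φ=70.641921°, λ=58.017477°, h=2581.590 m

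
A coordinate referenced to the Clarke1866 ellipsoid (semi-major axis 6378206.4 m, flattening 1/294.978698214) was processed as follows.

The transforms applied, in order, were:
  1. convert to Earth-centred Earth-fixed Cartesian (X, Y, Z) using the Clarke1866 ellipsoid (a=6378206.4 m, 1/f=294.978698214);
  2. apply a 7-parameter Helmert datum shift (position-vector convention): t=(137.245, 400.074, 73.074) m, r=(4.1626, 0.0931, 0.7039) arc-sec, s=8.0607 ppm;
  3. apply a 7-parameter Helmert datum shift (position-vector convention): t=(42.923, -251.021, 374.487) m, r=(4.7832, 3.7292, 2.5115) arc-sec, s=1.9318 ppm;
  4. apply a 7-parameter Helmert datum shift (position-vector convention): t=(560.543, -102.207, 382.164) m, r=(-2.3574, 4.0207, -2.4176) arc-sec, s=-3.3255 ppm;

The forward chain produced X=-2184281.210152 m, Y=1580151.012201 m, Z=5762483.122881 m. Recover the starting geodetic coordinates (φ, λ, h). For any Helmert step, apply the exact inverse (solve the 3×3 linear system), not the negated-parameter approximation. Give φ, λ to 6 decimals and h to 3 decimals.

φ=65.066346°, λ=144.126669°, h=926.901 m

start: X=-2184281.2102, Y=1580151.0122, Z=5762483.1229 m
→ Helmert⁻¹: X=-2184979.8598, Y=1580167.0095, Z=5762095.5889
→ Helmert⁻¹: X=-2185103.4849, Y=1580575.1936, Z=5761633.8126
→ Helmert⁻¹: X=-2185220.3231, Y=1580286.1112, Z=5761481.4189
→ geod (Bowring, a=6378206.400): φ=65.06634600°, λ=144.12666900°, h=926.9010 m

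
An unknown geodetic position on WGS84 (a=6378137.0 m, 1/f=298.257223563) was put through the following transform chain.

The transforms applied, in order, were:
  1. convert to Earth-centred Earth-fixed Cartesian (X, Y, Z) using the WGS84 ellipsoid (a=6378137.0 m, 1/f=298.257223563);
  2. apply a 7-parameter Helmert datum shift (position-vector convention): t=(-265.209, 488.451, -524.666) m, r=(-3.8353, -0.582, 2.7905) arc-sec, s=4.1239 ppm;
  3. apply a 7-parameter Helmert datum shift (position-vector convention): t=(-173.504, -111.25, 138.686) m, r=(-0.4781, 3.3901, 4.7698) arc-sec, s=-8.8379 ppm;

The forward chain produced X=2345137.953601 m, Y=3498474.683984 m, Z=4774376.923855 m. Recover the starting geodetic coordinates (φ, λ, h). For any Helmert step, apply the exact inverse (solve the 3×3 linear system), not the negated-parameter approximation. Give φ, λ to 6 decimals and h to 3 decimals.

φ=48.777526°, λ=56.154869°, h=796.870 m

start: X=2345137.9536, Y=3498474.6840, Z=4774376.9239 m
→ Helmert⁻¹: X=2345334.6189, Y=3498551.5530, Z=4774327.0889
→ Helmert⁻¹: X=2345650.9503, Y=3497928.1581, Z=4774890.4861
→ geod (Bowring, a=6378137.000): φ=48.77752600°, λ=56.15486900°, h=796.8700 m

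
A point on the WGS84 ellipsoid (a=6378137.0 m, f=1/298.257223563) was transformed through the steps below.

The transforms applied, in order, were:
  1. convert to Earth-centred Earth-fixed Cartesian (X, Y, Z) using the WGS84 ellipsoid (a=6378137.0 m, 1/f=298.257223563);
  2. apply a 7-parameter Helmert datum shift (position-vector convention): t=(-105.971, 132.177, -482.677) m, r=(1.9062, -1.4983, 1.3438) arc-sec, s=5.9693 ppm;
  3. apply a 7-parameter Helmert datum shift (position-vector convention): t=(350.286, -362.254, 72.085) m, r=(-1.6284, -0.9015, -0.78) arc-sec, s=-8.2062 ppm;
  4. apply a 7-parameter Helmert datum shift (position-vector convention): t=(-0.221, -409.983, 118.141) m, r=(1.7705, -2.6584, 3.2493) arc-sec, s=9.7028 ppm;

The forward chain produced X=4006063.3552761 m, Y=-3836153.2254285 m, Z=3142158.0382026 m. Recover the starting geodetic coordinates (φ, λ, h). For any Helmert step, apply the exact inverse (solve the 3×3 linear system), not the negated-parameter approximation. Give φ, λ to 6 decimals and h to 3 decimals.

φ=29.701408°, λ=-43.756063°, h=1414.047 m

start: X=4006063.3553, Y=-3836153.2254, Z=3142158.0382 m
→ Helmert⁻¹: X=4006004.7769, Y=-3835742.1625, Z=3141990.7050
→ Helmert⁻¹: X=4005715.5981, Y=-3835421.0392, Z=3141896.6165
→ Helmert⁻¹: X=4005795.4952, Y=-3835527.3780, Z=3142366.8839
→ geod (Bowring, a=6378137.000): φ=29.70140800°, λ=-43.75606300°, h=1414.0470 m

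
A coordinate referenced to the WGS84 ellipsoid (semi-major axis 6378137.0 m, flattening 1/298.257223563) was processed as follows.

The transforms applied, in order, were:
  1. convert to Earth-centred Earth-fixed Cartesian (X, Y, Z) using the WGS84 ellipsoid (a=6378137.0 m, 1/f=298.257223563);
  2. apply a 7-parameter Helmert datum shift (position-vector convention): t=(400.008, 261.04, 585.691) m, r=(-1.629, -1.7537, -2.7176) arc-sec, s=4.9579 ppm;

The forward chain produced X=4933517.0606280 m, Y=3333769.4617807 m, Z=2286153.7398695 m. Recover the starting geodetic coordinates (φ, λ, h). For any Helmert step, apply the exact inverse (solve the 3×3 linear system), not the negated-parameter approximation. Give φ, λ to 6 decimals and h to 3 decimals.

φ=21.129833°, λ=34.049005°, h=2030.246 m

start: X=4933517.0606, Y=3333769.4618, Z=2286153.7399 m
→ Helmert⁻¹: X=4933068.1066, Y=3333538.8390, Z=2285541.1025
→ geod (Bowring, a=6378137.000): φ=21.12983300°, λ=34.04900500°, h=2030.2460 m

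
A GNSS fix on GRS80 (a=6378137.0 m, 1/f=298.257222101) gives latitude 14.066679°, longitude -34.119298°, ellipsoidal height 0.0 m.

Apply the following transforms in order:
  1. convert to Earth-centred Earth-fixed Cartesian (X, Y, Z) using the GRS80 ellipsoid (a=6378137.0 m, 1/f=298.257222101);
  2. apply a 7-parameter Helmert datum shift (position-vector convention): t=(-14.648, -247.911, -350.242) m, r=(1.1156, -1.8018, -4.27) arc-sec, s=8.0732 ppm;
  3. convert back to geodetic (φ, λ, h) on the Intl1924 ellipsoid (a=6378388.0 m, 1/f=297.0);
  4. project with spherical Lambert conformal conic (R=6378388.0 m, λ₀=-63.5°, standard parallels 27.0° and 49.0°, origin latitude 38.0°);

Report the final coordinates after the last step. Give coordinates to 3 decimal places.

start: φ=14.066679°, λ=-34.119298°, h=0.000 m
→ ECEF (a=6378137.000, f=1/298.257222101): X=5122953.7432, Y=-3471017.4525, Z=1540138.9885
→ Helmert 7p (PV): X=5122895.1441, Y=-3471407.7697, Z=1539827.1582
→ geod (Bowring, a=6378388.000): φ=14.06395890°, λ=-34.12259414°, h=-156.0802 m
→ lcc (R=6378388.0, λ₀=-63.5°): E=3328116.6420, N=-2158813.3069

E=3328116.642 m, N=-2158813.307 m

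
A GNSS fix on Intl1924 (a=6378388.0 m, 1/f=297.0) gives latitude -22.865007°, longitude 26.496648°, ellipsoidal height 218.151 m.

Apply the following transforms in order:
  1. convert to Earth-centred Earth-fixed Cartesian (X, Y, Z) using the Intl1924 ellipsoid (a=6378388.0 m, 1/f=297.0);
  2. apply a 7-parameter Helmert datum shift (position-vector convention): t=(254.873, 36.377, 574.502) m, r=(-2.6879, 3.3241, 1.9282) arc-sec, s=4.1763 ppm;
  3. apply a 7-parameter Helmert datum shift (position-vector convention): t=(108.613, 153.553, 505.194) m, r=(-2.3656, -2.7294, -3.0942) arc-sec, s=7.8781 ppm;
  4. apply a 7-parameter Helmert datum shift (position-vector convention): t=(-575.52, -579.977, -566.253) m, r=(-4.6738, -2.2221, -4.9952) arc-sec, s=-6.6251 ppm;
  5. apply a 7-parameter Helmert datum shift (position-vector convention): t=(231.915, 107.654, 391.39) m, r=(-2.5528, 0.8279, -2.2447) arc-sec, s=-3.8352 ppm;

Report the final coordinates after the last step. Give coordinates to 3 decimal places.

start: φ=-22.865007°, λ=26.496648°, h=218.151 m
→ ECEF (a=6378388.000, f=1/297.0): X=5262706.3758, Y=2623504.1968, Z=-2463068.1445
→ Helmert 7p (PV): X=5262919.0081, Y=2623568.6302, Z=-2462622.9294
→ Helmert 7p (PV): X=5263141.0266, Y=2623635.6582, Z=-2462097.5833
→ Helmert 7p (PV): X=5262620.6991, Y=2622855.0517, Z=-2462650.2742
→ Helmert 7p (PV): X=5262851.0898, Y=2622864.8973, Z=-2462303.0235

X=5262851.090 m, Y=2622864.897 m, Z=-2462303.023 m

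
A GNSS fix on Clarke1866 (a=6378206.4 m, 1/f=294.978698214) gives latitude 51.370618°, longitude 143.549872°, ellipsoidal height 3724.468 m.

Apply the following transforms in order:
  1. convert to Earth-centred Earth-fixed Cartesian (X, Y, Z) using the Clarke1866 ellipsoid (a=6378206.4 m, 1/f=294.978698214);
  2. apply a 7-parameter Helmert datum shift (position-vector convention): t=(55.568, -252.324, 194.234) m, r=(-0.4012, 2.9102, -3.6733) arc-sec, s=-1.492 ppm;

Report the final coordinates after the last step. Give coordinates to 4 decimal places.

X=-3211181.6691 m, Y=2371765.1422 m, Z=4962321.9423 m

start: φ=51.370618°, λ=143.549872°, h=3724.468 m
→ ECEF (a=6378206.400, f=1/294.978698214): X=-3211354.2801, Y=2371954.1637, Z=4962094.4163
→ Helmert 7p (PV): X=-3211181.6691, Y=2371765.1422, Z=4962321.9423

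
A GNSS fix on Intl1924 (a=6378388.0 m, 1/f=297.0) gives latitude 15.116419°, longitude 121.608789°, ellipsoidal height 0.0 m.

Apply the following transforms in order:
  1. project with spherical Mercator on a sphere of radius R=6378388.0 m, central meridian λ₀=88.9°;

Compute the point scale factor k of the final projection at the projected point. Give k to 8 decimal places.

start: φ=15.116419°, λ=121.608789°, h=0.000 m
→ into merc (λ₀=88.9°): φ=15.11641900°, λ−λ₀=32.70878900°
scale k = 1.03584228

1.03584228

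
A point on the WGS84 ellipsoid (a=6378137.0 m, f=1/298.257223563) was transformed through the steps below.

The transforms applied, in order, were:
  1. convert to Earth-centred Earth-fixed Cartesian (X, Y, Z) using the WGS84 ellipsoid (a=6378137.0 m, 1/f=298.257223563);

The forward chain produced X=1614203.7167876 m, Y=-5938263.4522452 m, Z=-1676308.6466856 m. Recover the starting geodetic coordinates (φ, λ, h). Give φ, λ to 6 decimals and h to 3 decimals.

start: X=1614203.7168, Y=-5938263.4522, Z=-1676308.6467 m
→ geod (Bowring, a=6378137.000): φ=-15.33575700°, λ=-74.79269300°, h=1327.8080 m

φ=-15.335757°, λ=-74.792693°, h=1327.808 m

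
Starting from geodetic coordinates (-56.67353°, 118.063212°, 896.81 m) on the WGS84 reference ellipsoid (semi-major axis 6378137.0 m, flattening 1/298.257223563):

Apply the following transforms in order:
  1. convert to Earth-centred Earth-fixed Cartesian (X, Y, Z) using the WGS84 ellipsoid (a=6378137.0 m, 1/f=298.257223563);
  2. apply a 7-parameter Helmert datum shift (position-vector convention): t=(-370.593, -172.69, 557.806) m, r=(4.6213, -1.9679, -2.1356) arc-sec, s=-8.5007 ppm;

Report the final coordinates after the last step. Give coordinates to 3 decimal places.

start: φ=-56.673530°, λ=118.063212°, h=896.810 m
→ ECEF (a=6378137.000, f=1/298.257223563): X=-1652634.9155, Y=3099898.8783, Z=-5306762.4863
→ Helmert 7p (PV): X=-1652908.7354, Y=3099835.8431, Z=-5306105.8845

X=-1652908.735 m, Y=3099835.843 m, Z=-5306105.884 m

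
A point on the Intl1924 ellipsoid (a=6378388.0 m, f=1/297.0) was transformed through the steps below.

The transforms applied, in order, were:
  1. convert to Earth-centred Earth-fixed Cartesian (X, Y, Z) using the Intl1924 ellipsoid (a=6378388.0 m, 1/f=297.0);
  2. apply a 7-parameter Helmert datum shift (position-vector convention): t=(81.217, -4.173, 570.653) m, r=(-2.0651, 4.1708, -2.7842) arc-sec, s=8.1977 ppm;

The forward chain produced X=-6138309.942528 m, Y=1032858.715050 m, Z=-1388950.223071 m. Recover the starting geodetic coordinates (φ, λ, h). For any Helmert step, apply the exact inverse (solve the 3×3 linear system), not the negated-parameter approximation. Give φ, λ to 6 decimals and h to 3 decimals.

start: X=-6138309.9425, Y=1032858.7151, Z=-1388950.2231 m
→ Helmert⁻¹: X=-6138326.6809, Y=1032785.4775, Z=-1389623.2659
→ geod (Bowring, a=6378388.000): φ=-12.66716900°, λ=170.44932500°, h=469.4080 m

φ=-12.667169°, λ=170.449325°, h=469.408 m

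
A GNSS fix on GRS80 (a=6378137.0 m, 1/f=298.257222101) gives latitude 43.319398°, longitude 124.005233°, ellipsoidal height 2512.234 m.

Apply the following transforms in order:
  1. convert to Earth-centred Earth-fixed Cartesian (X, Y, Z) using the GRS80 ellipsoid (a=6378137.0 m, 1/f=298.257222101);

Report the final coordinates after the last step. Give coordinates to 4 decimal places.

start: φ=43.319398°, λ=124.005233°, h=2512.234 m
→ ECEF (a=6378137.000, f=1/298.257222101): X=-2600324.4616, Y=3854380.1471, Z=4355108.9301

X=-2600324.4616 m, Y=3854380.1471 m, Z=4355108.9301 m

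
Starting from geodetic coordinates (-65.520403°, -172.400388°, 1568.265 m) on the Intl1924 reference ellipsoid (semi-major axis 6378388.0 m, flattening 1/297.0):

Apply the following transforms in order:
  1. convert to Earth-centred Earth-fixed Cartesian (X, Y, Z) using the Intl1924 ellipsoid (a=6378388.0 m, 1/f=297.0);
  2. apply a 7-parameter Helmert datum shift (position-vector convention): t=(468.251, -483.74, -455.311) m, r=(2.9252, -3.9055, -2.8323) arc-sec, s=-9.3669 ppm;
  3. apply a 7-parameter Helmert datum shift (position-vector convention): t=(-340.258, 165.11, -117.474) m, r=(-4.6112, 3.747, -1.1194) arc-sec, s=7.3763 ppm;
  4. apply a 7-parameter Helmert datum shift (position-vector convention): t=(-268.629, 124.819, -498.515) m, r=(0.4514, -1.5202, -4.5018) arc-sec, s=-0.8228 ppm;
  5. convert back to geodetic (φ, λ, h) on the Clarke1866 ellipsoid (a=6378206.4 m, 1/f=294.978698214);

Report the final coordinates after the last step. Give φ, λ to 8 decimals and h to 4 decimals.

φ=-65.52444423°, λ=-172.39810979°, h=2896.8067 m

start: φ=-65.520403°, λ=-172.400388°, h=1568.265 m
→ ECEF (a=6378388.000, f=1/297.0): X=-2627761.1079, Y=-350600.0783, Z=-5783550.5890
→ Helmert 7p (PV): X=-2627163.5500, Y=-350962.4316, Z=-5784006.4528
→ Helmert 7p (PV): X=-2627630.1643, Y=-350914.9593, Z=-5784111.0199
→ Helmert 7p (PV): X=-2627861.6605, Y=-350719.8445, Z=-5784624.9097
→ geod (Bowring, a=6378206.400): φ=-65.52444423°, λ=-172.39810979°, h=2896.8067 m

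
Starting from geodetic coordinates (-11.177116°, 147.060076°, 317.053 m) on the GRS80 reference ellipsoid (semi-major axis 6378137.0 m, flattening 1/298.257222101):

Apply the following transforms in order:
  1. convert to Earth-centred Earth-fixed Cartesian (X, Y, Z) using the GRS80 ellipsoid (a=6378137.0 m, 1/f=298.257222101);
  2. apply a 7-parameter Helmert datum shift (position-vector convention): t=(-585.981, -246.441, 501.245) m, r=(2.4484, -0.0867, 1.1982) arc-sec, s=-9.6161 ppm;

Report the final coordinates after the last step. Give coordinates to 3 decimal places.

start: φ=-11.177116°, λ=147.060076°, h=317.053 m
→ ECEF (a=6378137.000, f=1/298.257222101): X=-5252188.4836, Y=3402986.8737, Z=-1228293.6017
→ Helmert 7p (PV): X=-5252743.2106, Y=3402691.7792, Z=-1227742.3593

X=-5252743.211 m, Y=3402691.779 m, Z=-1227742.359 m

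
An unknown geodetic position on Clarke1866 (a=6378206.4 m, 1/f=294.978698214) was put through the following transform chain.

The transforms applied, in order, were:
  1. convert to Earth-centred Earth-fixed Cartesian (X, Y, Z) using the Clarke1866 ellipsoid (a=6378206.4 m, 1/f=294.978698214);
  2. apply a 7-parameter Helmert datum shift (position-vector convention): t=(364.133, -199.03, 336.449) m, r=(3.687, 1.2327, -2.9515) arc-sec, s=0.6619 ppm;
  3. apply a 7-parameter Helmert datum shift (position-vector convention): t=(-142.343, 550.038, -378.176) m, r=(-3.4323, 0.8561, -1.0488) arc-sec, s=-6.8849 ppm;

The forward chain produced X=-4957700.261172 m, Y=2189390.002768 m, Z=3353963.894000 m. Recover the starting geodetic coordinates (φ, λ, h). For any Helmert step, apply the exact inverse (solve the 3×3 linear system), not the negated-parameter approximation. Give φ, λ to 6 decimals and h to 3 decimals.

start: X=-4957700.2612, Y=2189390.0028, Z=3353963.8940 m
→ Helmert⁻¹: X=-4957617.1023, Y=2188774.0089, Z=3354381.0097
→ Helmert⁻¹: X=-4958029.3204, Y=2188960.5968, Z=3353973.5821
→ geod (Bowring, a=6378206.400): φ=31.92538800°, λ=156.17863200°, h=1400.6060 m

φ=31.925388°, λ=156.178632°, h=1400.606 m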